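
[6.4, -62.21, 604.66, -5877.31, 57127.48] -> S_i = 6.40*(-9.72)^i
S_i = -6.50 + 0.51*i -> [-6.5, -5.99, -5.48, -4.97, -4.46]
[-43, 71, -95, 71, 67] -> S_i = Random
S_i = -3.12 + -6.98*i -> [-3.12, -10.1, -17.08, -24.06, -31.04]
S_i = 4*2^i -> [4, 8, 16, 32, 64]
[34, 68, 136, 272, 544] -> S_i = 34*2^i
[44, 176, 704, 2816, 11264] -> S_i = 44*4^i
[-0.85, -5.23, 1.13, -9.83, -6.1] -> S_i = Random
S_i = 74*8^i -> [74, 592, 4736, 37888, 303104]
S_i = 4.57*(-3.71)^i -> [4.57, -16.95, 62.9, -233.37, 865.79]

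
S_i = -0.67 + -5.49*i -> [-0.67, -6.16, -11.65, -17.14, -22.63]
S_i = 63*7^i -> [63, 441, 3087, 21609, 151263]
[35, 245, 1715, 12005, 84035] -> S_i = 35*7^i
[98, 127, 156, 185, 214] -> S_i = 98 + 29*i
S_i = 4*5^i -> [4, 20, 100, 500, 2500]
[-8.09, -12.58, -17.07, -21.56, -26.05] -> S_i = -8.09 + -4.49*i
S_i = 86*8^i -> [86, 688, 5504, 44032, 352256]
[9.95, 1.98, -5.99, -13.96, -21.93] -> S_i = 9.95 + -7.97*i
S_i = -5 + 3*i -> [-5, -2, 1, 4, 7]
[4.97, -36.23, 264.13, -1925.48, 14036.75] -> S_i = 4.97*(-7.29)^i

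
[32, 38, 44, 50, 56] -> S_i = 32 + 6*i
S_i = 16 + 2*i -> [16, 18, 20, 22, 24]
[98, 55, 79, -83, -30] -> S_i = Random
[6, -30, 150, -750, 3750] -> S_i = 6*-5^i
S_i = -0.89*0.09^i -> [-0.89, -0.08, -0.01, -0.0, -0.0]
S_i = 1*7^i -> [1, 7, 49, 343, 2401]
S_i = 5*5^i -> [5, 25, 125, 625, 3125]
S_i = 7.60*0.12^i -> [7.6, 0.91, 0.11, 0.01, 0.0]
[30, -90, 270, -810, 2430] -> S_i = 30*-3^i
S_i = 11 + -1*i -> [11, 10, 9, 8, 7]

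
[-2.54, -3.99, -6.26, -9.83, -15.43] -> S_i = -2.54*1.57^i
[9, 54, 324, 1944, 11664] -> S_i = 9*6^i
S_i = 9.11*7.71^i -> [9.11, 70.24, 541.54, 4175.24, 32191.11]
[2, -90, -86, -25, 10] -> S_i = Random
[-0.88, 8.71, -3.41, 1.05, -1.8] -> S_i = Random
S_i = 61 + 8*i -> [61, 69, 77, 85, 93]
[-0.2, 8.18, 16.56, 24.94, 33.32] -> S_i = -0.20 + 8.38*i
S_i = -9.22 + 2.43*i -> [-9.22, -6.79, -4.36, -1.93, 0.5]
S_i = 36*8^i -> [36, 288, 2304, 18432, 147456]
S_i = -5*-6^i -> [-5, 30, -180, 1080, -6480]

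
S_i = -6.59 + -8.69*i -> [-6.59, -15.28, -23.97, -32.66, -41.35]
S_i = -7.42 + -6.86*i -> [-7.42, -14.28, -21.14, -28.0, -34.86]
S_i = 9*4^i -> [9, 36, 144, 576, 2304]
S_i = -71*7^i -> [-71, -497, -3479, -24353, -170471]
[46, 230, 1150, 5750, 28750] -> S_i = 46*5^i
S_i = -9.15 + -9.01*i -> [-9.15, -18.16, -27.17, -36.18, -45.19]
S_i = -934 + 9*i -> [-934, -925, -916, -907, -898]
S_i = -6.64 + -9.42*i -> [-6.64, -16.06, -25.48, -34.9, -44.32]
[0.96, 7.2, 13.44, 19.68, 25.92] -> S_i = 0.96 + 6.24*i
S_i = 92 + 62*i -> [92, 154, 216, 278, 340]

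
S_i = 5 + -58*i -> [5, -53, -111, -169, -227]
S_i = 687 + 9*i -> [687, 696, 705, 714, 723]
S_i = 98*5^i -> [98, 490, 2450, 12250, 61250]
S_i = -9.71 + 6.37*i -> [-9.71, -3.34, 3.03, 9.4, 15.77]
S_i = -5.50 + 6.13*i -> [-5.5, 0.63, 6.76, 12.89, 19.02]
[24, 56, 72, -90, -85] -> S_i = Random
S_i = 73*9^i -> [73, 657, 5913, 53217, 478953]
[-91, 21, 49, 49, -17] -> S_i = Random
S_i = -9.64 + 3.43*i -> [-9.64, -6.21, -2.78, 0.65, 4.08]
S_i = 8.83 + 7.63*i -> [8.83, 16.46, 24.09, 31.72, 39.35]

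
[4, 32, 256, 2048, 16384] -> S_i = 4*8^i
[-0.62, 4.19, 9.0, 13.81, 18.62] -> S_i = -0.62 + 4.81*i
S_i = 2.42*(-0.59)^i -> [2.42, -1.43, 0.84, -0.5, 0.29]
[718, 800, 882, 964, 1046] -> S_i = 718 + 82*i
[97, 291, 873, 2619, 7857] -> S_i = 97*3^i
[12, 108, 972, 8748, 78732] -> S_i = 12*9^i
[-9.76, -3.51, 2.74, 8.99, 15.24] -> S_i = -9.76 + 6.25*i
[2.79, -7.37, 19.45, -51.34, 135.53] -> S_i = 2.79*(-2.64)^i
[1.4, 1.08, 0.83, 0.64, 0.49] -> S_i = 1.40*0.77^i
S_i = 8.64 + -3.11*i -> [8.64, 5.53, 2.42, -0.69, -3.8]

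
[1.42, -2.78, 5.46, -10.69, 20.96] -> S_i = 1.42*(-1.96)^i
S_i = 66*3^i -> [66, 198, 594, 1782, 5346]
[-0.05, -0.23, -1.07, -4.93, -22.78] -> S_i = -0.05*4.62^i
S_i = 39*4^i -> [39, 156, 624, 2496, 9984]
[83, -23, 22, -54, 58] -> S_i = Random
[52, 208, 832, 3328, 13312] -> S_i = 52*4^i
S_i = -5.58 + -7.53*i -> [-5.58, -13.11, -20.64, -28.17, -35.7]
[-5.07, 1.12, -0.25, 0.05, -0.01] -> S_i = -5.07*(-0.22)^i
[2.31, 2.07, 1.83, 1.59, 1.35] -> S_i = 2.31 + -0.24*i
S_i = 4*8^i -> [4, 32, 256, 2048, 16384]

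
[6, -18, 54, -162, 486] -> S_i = 6*-3^i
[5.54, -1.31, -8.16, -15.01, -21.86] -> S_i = 5.54 + -6.85*i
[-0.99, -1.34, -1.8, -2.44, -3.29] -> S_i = -0.99*1.35^i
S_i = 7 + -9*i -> [7, -2, -11, -20, -29]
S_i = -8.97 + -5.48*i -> [-8.97, -14.45, -19.93, -25.41, -30.89]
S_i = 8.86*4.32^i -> [8.86, 38.28, 165.35, 714.31, 3085.81]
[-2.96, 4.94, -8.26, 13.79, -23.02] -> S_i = -2.96*(-1.67)^i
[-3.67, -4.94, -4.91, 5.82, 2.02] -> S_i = Random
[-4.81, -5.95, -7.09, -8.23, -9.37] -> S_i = -4.81 + -1.14*i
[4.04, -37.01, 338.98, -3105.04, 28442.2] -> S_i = 4.04*(-9.16)^i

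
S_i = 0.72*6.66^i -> [0.72, 4.8, 31.94, 212.69, 1416.54]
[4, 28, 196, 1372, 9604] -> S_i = 4*7^i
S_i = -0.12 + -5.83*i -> [-0.12, -5.95, -11.78, -17.61, -23.44]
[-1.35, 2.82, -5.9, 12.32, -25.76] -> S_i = -1.35*(-2.09)^i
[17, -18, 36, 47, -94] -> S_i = Random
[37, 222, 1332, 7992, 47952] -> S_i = 37*6^i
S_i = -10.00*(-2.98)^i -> [-10.0, 29.8, -88.8, 264.64, -788.62]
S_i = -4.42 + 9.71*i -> [-4.42, 5.29, 15.0, 24.71, 34.42]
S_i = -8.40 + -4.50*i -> [-8.4, -12.9, -17.4, -21.9, -26.4]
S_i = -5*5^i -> [-5, -25, -125, -625, -3125]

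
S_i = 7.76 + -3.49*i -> [7.76, 4.27, 0.78, -2.71, -6.2]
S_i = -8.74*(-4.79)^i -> [-8.74, 41.86, -200.53, 960.55, -4601.01]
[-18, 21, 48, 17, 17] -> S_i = Random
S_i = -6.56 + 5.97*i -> [-6.56, -0.59, 5.38, 11.35, 17.32]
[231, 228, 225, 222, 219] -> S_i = 231 + -3*i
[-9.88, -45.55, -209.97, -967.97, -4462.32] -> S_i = -9.88*4.61^i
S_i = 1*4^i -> [1, 4, 16, 64, 256]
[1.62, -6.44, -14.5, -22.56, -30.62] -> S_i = 1.62 + -8.06*i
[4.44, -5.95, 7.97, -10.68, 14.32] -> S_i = 4.44*(-1.34)^i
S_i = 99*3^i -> [99, 297, 891, 2673, 8019]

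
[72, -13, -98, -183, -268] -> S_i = 72 + -85*i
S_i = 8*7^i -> [8, 56, 392, 2744, 19208]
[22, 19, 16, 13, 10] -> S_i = 22 + -3*i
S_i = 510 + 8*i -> [510, 518, 526, 534, 542]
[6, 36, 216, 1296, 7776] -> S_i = 6*6^i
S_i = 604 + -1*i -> [604, 603, 602, 601, 600]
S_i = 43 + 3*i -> [43, 46, 49, 52, 55]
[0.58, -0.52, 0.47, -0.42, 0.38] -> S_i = 0.58*(-0.90)^i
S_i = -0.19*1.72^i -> [-0.19, -0.33, -0.56, -0.97, -1.66]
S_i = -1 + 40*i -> [-1, 39, 79, 119, 159]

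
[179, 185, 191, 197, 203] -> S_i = 179 + 6*i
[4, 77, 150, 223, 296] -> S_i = 4 + 73*i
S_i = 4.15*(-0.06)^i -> [4.15, -0.25, 0.01, -0.0, 0.0]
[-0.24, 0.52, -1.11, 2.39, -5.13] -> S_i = -0.24*(-2.15)^i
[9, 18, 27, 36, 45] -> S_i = 9 + 9*i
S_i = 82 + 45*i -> [82, 127, 172, 217, 262]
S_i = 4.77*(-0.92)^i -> [4.77, -4.39, 4.04, -3.71, 3.42]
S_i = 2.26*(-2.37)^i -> [2.26, -5.36, 12.69, -30.09, 71.3]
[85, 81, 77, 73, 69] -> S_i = 85 + -4*i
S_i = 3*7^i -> [3, 21, 147, 1029, 7203]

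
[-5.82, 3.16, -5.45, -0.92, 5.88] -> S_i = Random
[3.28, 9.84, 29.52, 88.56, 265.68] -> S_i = 3.28*3.00^i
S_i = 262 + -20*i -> [262, 242, 222, 202, 182]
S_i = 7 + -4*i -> [7, 3, -1, -5, -9]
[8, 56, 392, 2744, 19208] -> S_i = 8*7^i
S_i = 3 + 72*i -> [3, 75, 147, 219, 291]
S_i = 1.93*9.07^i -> [1.93, 17.51, 158.77, 1440.06, 13061.3]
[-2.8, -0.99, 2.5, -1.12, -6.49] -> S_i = Random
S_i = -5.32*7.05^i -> [-5.32, -37.51, -264.42, -1864.14, -13142.2]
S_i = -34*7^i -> [-34, -238, -1666, -11662, -81634]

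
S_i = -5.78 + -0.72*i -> [-5.78, -6.5, -7.22, -7.94, -8.66]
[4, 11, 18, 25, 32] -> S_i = 4 + 7*i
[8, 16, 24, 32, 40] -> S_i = 8 + 8*i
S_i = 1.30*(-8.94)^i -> [1.3, -11.62, 103.9, -928.87, 8304.12]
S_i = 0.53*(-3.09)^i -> [0.53, -1.64, 5.06, -15.64, 48.32]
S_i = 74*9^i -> [74, 666, 5994, 53946, 485514]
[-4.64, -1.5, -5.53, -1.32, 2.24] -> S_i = Random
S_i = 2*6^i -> [2, 12, 72, 432, 2592]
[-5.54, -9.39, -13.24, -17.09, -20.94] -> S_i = -5.54 + -3.85*i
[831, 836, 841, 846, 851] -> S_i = 831 + 5*i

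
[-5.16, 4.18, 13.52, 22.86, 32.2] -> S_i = -5.16 + 9.34*i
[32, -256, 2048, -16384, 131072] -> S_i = 32*-8^i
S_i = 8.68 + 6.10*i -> [8.68, 14.78, 20.88, 26.98, 33.08]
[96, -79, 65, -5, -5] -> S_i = Random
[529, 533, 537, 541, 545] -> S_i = 529 + 4*i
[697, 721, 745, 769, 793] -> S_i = 697 + 24*i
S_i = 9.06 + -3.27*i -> [9.06, 5.79, 2.52, -0.75, -4.02]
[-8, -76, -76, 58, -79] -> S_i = Random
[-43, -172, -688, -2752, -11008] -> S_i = -43*4^i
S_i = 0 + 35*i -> [0, 35, 70, 105, 140]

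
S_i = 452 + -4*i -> [452, 448, 444, 440, 436]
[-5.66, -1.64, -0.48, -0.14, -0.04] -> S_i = -5.66*0.29^i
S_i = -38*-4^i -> [-38, 152, -608, 2432, -9728]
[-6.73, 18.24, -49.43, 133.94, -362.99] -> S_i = -6.73*(-2.71)^i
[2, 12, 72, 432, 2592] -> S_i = 2*6^i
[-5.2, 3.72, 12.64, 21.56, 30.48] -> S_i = -5.20 + 8.92*i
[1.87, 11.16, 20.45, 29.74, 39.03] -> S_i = 1.87 + 9.29*i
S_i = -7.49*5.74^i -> [-7.49, -42.99, -246.78, -1416.5, -8130.73]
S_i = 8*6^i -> [8, 48, 288, 1728, 10368]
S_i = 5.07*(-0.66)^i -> [5.07, -3.35, 2.21, -1.46, 0.96]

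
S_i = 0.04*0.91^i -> [0.04, 0.04, 0.03, 0.03, 0.03]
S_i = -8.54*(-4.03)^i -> [-8.54, 34.42, -138.7, 558.95, -2252.57]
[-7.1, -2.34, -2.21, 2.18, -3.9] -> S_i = Random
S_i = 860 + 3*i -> [860, 863, 866, 869, 872]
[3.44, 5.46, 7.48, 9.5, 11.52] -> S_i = 3.44 + 2.02*i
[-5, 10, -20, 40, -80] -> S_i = -5*-2^i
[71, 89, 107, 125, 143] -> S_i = 71 + 18*i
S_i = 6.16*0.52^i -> [6.16, 3.2, 1.67, 0.87, 0.45]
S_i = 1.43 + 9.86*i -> [1.43, 11.29, 21.15, 31.01, 40.87]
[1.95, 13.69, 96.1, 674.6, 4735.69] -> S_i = 1.95*7.02^i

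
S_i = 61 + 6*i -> [61, 67, 73, 79, 85]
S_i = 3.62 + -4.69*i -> [3.62, -1.07, -5.76, -10.45, -15.14]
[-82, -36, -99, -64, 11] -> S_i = Random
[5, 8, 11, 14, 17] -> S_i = 5 + 3*i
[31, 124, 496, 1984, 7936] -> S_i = 31*4^i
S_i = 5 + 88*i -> [5, 93, 181, 269, 357]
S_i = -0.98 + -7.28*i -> [-0.98, -8.26, -15.54, -22.82, -30.1]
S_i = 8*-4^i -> [8, -32, 128, -512, 2048]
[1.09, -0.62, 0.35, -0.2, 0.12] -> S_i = 1.09*(-0.57)^i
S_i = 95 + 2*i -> [95, 97, 99, 101, 103]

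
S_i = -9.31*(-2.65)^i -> [-9.31, 24.67, -65.38, 173.26, -459.13]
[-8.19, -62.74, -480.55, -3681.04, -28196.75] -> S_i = -8.19*7.66^i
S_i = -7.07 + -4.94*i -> [-7.07, -12.01, -16.95, -21.89, -26.83]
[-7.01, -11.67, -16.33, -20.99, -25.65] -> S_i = -7.01 + -4.66*i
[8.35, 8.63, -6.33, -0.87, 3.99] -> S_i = Random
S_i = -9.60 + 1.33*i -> [-9.6, -8.27, -6.94, -5.61, -4.28]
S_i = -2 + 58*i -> [-2, 56, 114, 172, 230]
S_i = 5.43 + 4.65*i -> [5.43, 10.08, 14.73, 19.38, 24.03]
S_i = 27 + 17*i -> [27, 44, 61, 78, 95]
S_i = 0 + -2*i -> [0, -2, -4, -6, -8]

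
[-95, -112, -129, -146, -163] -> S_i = -95 + -17*i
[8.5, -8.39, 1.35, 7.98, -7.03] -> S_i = Random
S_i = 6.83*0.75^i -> [6.83, 5.12, 3.84, 2.88, 2.16]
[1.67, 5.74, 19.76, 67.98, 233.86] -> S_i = 1.67*3.44^i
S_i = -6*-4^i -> [-6, 24, -96, 384, -1536]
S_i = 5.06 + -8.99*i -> [5.06, -3.93, -12.92, -21.91, -30.9]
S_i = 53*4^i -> [53, 212, 848, 3392, 13568]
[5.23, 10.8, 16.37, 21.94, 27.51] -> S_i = 5.23 + 5.57*i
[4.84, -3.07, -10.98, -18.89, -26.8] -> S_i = 4.84 + -7.91*i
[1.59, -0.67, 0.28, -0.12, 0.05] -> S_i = 1.59*(-0.42)^i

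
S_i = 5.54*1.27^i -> [5.54, 7.04, 8.94, 11.35, 14.41]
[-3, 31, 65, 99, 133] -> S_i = -3 + 34*i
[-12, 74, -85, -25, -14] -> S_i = Random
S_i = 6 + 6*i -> [6, 12, 18, 24, 30]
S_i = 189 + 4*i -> [189, 193, 197, 201, 205]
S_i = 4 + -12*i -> [4, -8, -20, -32, -44]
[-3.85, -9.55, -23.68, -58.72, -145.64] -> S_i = -3.85*2.48^i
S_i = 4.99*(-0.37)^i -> [4.99, -1.85, 0.68, -0.25, 0.09]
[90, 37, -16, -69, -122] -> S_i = 90 + -53*i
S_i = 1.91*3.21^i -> [1.91, 6.13, 19.68, 63.18, 202.79]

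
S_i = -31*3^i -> [-31, -93, -279, -837, -2511]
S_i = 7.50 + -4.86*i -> [7.5, 2.64, -2.22, -7.08, -11.94]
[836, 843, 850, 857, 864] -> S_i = 836 + 7*i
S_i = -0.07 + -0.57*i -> [-0.07, -0.64, -1.21, -1.78, -2.35]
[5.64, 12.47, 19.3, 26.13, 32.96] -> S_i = 5.64 + 6.83*i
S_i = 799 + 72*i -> [799, 871, 943, 1015, 1087]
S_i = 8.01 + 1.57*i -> [8.01, 9.58, 11.15, 12.72, 14.29]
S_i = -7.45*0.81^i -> [-7.45, -6.03, -4.89, -3.96, -3.21]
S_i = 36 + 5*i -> [36, 41, 46, 51, 56]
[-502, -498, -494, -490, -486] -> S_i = -502 + 4*i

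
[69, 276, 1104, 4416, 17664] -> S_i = 69*4^i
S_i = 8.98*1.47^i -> [8.98, 13.2, 19.4, 28.53, 41.93]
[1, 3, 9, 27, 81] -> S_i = 1*3^i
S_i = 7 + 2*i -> [7, 9, 11, 13, 15]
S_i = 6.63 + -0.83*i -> [6.63, 5.8, 4.97, 4.14, 3.31]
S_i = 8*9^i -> [8, 72, 648, 5832, 52488]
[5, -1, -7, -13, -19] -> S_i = 5 + -6*i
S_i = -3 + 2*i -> [-3, -1, 1, 3, 5]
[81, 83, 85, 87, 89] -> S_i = 81 + 2*i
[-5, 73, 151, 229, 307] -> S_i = -5 + 78*i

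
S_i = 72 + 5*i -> [72, 77, 82, 87, 92]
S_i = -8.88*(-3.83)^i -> [-8.88, 34.01, -130.26, 498.9, -1910.77]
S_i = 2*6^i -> [2, 12, 72, 432, 2592]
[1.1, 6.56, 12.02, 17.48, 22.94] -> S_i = 1.10 + 5.46*i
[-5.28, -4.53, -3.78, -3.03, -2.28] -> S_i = -5.28 + 0.75*i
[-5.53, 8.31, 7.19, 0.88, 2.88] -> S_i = Random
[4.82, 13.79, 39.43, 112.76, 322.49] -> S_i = 4.82*2.86^i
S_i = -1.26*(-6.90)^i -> [-1.26, 8.69, -59.99, 413.92, -2856.06]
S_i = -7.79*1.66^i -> [-7.79, -12.93, -21.47, -35.63, -59.15]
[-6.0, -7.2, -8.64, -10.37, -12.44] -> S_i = -6.00*1.20^i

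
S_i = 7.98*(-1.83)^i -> [7.98, -14.6, 26.72, -48.91, 89.5]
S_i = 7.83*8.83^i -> [7.83, 69.14, 610.5, 5390.68, 47599.74]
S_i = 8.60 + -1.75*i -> [8.6, 6.85, 5.1, 3.35, 1.6]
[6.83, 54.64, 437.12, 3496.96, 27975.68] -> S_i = 6.83*8.00^i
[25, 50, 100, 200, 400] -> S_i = 25*2^i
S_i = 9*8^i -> [9, 72, 576, 4608, 36864]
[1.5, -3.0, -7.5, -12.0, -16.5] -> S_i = 1.50 + -4.50*i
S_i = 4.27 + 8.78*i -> [4.27, 13.05, 21.83, 30.61, 39.39]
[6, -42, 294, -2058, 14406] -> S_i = 6*-7^i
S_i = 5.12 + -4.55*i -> [5.12, 0.57, -3.98, -8.53, -13.08]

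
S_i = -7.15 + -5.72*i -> [-7.15, -12.87, -18.59, -24.31, -30.03]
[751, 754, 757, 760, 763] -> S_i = 751 + 3*i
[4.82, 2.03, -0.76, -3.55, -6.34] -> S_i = 4.82 + -2.79*i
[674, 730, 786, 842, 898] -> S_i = 674 + 56*i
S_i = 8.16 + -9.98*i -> [8.16, -1.82, -11.8, -21.78, -31.76]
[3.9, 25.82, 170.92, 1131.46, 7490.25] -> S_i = 3.90*6.62^i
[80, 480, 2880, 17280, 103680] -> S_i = 80*6^i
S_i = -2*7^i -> [-2, -14, -98, -686, -4802]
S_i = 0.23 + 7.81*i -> [0.23, 8.04, 15.85, 23.66, 31.47]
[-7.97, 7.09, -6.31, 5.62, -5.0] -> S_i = -7.97*(-0.89)^i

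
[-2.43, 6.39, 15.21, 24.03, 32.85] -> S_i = -2.43 + 8.82*i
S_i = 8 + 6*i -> [8, 14, 20, 26, 32]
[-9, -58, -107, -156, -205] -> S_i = -9 + -49*i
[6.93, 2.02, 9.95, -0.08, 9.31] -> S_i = Random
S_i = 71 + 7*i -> [71, 78, 85, 92, 99]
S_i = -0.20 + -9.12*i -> [-0.2, -9.32, -18.44, -27.56, -36.68]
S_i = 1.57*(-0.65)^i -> [1.57, -1.02, 0.66, -0.43, 0.28]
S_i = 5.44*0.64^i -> [5.44, 3.48, 2.23, 1.43, 0.91]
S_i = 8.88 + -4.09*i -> [8.88, 4.79, 0.7, -3.39, -7.48]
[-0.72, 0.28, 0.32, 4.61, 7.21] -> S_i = Random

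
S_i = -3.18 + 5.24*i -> [-3.18, 2.06, 7.3, 12.54, 17.78]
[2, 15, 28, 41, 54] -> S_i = 2 + 13*i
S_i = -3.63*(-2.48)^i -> [-3.63, 9.0, -22.33, 55.37, -137.31]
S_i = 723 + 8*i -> [723, 731, 739, 747, 755]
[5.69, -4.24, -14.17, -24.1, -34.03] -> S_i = 5.69 + -9.93*i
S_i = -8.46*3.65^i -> [-8.46, -30.88, -112.71, -411.39, -1501.56]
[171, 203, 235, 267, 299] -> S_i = 171 + 32*i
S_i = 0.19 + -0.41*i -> [0.19, -0.22, -0.63, -1.04, -1.45]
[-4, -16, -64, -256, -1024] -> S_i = -4*4^i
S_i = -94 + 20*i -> [-94, -74, -54, -34, -14]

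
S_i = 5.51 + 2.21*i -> [5.51, 7.72, 9.93, 12.14, 14.35]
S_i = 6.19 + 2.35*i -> [6.19, 8.54, 10.89, 13.24, 15.59]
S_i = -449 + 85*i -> [-449, -364, -279, -194, -109]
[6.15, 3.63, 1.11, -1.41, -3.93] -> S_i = 6.15 + -2.52*i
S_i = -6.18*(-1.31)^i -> [-6.18, 8.1, -10.61, 13.89, -18.2]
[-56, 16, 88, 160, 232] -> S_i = -56 + 72*i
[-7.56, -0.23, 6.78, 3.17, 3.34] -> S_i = Random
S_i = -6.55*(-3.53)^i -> [-6.55, 23.12, -81.62, 288.11, -1017.04]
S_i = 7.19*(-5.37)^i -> [7.19, -38.61, 207.34, -1113.4, 5978.97]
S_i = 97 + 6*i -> [97, 103, 109, 115, 121]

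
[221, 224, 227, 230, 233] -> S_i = 221 + 3*i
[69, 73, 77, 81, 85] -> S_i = 69 + 4*i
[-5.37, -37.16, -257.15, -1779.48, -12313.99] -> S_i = -5.37*6.92^i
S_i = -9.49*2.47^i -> [-9.49, -23.44, -57.9, -143.01, -353.23]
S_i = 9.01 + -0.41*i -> [9.01, 8.6, 8.19, 7.78, 7.37]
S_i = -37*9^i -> [-37, -333, -2997, -26973, -242757]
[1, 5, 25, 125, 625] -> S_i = 1*5^i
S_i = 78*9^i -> [78, 702, 6318, 56862, 511758]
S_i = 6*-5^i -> [6, -30, 150, -750, 3750]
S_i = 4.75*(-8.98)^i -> [4.75, -42.66, 383.04, -3439.72, 30888.65]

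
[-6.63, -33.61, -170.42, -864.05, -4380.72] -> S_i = -6.63*5.07^i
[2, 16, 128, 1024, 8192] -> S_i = 2*8^i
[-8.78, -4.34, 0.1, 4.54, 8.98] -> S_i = -8.78 + 4.44*i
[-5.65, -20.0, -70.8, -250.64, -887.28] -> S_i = -5.65*3.54^i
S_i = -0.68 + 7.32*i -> [-0.68, 6.64, 13.96, 21.28, 28.6]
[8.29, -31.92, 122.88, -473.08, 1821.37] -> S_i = 8.29*(-3.85)^i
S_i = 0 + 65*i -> [0, 65, 130, 195, 260]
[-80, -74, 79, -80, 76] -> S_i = Random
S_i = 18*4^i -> [18, 72, 288, 1152, 4608]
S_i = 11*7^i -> [11, 77, 539, 3773, 26411]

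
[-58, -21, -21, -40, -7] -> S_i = Random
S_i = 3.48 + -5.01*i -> [3.48, -1.53, -6.54, -11.55, -16.56]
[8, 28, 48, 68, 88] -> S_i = 8 + 20*i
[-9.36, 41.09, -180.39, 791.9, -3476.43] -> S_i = -9.36*(-4.39)^i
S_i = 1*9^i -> [1, 9, 81, 729, 6561]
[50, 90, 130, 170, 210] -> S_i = 50 + 40*i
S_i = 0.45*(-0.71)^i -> [0.45, -0.32, 0.23, -0.16, 0.11]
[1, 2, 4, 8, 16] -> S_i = 1*2^i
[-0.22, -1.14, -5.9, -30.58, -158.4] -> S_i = -0.22*5.18^i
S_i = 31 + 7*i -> [31, 38, 45, 52, 59]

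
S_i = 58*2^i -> [58, 116, 232, 464, 928]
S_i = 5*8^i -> [5, 40, 320, 2560, 20480]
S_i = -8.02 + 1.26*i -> [-8.02, -6.76, -5.5, -4.24, -2.98]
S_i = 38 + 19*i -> [38, 57, 76, 95, 114]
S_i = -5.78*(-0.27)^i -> [-5.78, 1.56, -0.42, 0.11, -0.03]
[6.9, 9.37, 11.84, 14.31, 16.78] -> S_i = 6.90 + 2.47*i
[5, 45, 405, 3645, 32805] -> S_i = 5*9^i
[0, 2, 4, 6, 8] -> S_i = 0 + 2*i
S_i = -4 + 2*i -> [-4, -2, 0, 2, 4]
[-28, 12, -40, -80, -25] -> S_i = Random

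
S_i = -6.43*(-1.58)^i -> [-6.43, 10.16, -16.05, 25.36, -40.07]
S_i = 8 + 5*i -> [8, 13, 18, 23, 28]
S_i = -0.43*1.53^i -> [-0.43, -0.66, -1.01, -1.54, -2.36]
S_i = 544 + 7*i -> [544, 551, 558, 565, 572]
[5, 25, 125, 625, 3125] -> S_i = 5*5^i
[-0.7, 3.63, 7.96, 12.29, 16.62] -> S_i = -0.70 + 4.33*i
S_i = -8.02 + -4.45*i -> [-8.02, -12.47, -16.92, -21.37, -25.82]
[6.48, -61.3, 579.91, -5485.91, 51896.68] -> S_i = 6.48*(-9.46)^i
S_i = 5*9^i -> [5, 45, 405, 3645, 32805]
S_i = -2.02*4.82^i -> [-2.02, -9.74, -46.93, -226.2, -1090.28]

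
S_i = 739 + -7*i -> [739, 732, 725, 718, 711]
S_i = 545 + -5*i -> [545, 540, 535, 530, 525]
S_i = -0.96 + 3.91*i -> [-0.96, 2.95, 6.86, 10.77, 14.68]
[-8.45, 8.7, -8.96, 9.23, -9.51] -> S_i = -8.45*(-1.03)^i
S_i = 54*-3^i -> [54, -162, 486, -1458, 4374]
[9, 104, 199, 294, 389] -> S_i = 9 + 95*i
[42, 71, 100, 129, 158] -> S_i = 42 + 29*i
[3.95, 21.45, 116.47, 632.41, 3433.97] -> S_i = 3.95*5.43^i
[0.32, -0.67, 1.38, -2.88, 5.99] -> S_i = 0.32*(-2.08)^i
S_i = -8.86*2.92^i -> [-8.86, -25.87, -75.54, -220.59, -644.12]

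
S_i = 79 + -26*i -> [79, 53, 27, 1, -25]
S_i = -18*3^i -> [-18, -54, -162, -486, -1458]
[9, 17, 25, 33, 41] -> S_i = 9 + 8*i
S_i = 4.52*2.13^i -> [4.52, 9.63, 20.51, 43.68, 93.04]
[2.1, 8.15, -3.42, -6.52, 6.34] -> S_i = Random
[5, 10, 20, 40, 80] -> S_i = 5*2^i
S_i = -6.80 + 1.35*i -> [-6.8, -5.45, -4.1, -2.75, -1.4]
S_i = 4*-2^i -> [4, -8, 16, -32, 64]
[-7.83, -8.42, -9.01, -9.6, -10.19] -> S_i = -7.83 + -0.59*i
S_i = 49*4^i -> [49, 196, 784, 3136, 12544]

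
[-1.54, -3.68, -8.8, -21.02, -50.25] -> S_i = -1.54*2.39^i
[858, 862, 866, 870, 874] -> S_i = 858 + 4*i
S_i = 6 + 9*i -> [6, 15, 24, 33, 42]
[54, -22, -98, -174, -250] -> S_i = 54 + -76*i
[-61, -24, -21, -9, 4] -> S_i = Random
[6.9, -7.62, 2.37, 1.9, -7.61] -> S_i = Random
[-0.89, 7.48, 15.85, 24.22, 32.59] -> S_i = -0.89 + 8.37*i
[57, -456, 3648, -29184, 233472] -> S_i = 57*-8^i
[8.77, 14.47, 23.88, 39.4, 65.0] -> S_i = 8.77*1.65^i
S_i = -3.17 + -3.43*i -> [-3.17, -6.6, -10.03, -13.46, -16.89]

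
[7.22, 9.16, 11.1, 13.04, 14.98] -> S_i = 7.22 + 1.94*i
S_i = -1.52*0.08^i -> [-1.52, -0.12, -0.01, -0.0, -0.0]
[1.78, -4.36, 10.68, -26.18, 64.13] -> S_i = 1.78*(-2.45)^i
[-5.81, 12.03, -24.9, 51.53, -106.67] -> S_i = -5.81*(-2.07)^i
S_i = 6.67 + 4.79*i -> [6.67, 11.46, 16.25, 21.04, 25.83]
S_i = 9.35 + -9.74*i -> [9.35, -0.39, -10.13, -19.87, -29.61]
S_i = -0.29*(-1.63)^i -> [-0.29, 0.47, -0.77, 1.26, -2.05]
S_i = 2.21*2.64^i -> [2.21, 5.83, 15.4, 40.66, 107.35]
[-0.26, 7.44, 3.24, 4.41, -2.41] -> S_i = Random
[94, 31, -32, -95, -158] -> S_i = 94 + -63*i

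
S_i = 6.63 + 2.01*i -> [6.63, 8.64, 10.65, 12.66, 14.67]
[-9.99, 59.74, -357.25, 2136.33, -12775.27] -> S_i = -9.99*(-5.98)^i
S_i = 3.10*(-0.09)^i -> [3.1, -0.28, 0.03, -0.0, 0.0]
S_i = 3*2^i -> [3, 6, 12, 24, 48]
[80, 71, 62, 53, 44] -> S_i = 80 + -9*i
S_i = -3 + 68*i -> [-3, 65, 133, 201, 269]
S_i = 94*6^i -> [94, 564, 3384, 20304, 121824]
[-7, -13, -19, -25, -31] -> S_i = -7 + -6*i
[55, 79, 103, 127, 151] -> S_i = 55 + 24*i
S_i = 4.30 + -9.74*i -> [4.3, -5.44, -15.18, -24.92, -34.66]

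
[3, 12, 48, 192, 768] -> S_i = 3*4^i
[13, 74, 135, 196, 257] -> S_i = 13 + 61*i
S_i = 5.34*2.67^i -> [5.34, 14.26, 38.07, 101.64, 271.39]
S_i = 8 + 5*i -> [8, 13, 18, 23, 28]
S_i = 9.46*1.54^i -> [9.46, 14.57, 22.44, 34.55, 53.21]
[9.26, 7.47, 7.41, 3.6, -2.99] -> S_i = Random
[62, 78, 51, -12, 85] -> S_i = Random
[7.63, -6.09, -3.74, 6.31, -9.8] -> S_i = Random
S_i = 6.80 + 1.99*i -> [6.8, 8.79, 10.78, 12.77, 14.76]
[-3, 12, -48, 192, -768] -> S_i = -3*-4^i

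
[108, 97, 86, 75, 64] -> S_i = 108 + -11*i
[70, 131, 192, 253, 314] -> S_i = 70 + 61*i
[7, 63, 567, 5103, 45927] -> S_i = 7*9^i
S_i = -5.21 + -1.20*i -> [-5.21, -6.41, -7.61, -8.81, -10.01]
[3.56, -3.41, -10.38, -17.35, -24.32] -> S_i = 3.56 + -6.97*i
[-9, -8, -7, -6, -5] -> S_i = -9 + 1*i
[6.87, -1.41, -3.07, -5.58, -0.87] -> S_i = Random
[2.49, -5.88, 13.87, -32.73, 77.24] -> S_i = 2.49*(-2.36)^i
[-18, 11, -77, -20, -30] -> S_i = Random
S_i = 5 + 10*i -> [5, 15, 25, 35, 45]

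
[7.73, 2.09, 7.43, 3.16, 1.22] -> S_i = Random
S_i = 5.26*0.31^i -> [5.26, 1.63, 0.51, 0.16, 0.05]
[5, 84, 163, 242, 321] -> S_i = 5 + 79*i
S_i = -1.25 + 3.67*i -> [-1.25, 2.42, 6.09, 9.76, 13.43]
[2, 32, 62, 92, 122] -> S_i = 2 + 30*i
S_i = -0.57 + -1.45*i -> [-0.57, -2.02, -3.47, -4.92, -6.37]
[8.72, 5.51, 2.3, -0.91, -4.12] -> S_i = 8.72 + -3.21*i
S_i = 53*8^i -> [53, 424, 3392, 27136, 217088]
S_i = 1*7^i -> [1, 7, 49, 343, 2401]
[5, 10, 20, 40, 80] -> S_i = 5*2^i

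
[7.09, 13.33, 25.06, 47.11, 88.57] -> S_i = 7.09*1.88^i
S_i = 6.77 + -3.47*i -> [6.77, 3.3, -0.17, -3.64, -7.11]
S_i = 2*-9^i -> [2, -18, 162, -1458, 13122]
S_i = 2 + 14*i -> [2, 16, 30, 44, 58]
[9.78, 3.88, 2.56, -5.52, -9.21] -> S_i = Random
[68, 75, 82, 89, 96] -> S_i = 68 + 7*i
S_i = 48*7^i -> [48, 336, 2352, 16464, 115248]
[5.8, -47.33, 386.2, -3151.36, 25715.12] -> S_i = 5.80*(-8.16)^i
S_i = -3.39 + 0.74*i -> [-3.39, -2.65, -1.91, -1.17, -0.43]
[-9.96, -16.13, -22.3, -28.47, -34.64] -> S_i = -9.96 + -6.17*i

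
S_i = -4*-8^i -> [-4, 32, -256, 2048, -16384]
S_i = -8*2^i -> [-8, -16, -32, -64, -128]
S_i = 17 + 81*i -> [17, 98, 179, 260, 341]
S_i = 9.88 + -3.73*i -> [9.88, 6.15, 2.42, -1.31, -5.04]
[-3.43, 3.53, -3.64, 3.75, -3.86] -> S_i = -3.43*(-1.03)^i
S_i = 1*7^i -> [1, 7, 49, 343, 2401]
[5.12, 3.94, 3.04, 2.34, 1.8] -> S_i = 5.12*0.77^i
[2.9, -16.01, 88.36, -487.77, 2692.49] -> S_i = 2.90*(-5.52)^i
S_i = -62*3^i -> [-62, -186, -558, -1674, -5022]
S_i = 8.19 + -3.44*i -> [8.19, 4.75, 1.31, -2.13, -5.57]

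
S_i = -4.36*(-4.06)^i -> [-4.36, 17.7, -71.87, 291.79, -1184.65]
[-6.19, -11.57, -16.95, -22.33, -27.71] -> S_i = -6.19 + -5.38*i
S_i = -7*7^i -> [-7, -49, -343, -2401, -16807]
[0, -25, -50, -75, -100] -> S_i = 0 + -25*i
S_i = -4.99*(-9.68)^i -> [-4.99, 48.3, -467.57, 4526.13, -43812.9]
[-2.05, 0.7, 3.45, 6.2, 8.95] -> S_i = -2.05 + 2.75*i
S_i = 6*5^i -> [6, 30, 150, 750, 3750]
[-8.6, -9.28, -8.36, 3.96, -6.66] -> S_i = Random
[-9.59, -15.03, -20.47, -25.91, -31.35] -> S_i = -9.59 + -5.44*i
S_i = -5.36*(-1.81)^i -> [-5.36, 9.7, -17.56, 31.78, -57.53]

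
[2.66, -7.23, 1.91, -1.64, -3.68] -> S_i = Random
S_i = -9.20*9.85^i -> [-9.2, -90.62, -892.61, -8792.18, -86602.96]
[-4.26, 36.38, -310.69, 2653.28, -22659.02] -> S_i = -4.26*(-8.54)^i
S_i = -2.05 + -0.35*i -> [-2.05, -2.4, -2.75, -3.1, -3.45]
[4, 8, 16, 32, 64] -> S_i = 4*2^i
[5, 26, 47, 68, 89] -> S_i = 5 + 21*i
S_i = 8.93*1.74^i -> [8.93, 15.54, 27.04, 47.04, 81.86]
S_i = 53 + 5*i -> [53, 58, 63, 68, 73]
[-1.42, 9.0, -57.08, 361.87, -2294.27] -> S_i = -1.42*(-6.34)^i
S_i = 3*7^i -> [3, 21, 147, 1029, 7203]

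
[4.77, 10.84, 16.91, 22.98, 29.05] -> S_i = 4.77 + 6.07*i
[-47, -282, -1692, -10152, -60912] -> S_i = -47*6^i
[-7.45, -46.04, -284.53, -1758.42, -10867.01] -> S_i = -7.45*6.18^i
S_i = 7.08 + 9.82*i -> [7.08, 16.9, 26.72, 36.54, 46.36]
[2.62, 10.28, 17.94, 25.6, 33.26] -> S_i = 2.62 + 7.66*i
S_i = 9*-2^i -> [9, -18, 36, -72, 144]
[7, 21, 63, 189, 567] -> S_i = 7*3^i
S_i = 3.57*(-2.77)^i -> [3.57, -9.89, 27.39, -75.88, 210.18]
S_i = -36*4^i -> [-36, -144, -576, -2304, -9216]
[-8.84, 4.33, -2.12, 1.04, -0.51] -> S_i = -8.84*(-0.49)^i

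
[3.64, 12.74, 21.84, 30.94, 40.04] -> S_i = 3.64 + 9.10*i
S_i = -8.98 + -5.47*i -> [-8.98, -14.45, -19.92, -25.39, -30.86]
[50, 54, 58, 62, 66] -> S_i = 50 + 4*i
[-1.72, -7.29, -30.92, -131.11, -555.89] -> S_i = -1.72*4.24^i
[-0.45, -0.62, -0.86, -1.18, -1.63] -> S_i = -0.45*1.38^i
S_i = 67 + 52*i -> [67, 119, 171, 223, 275]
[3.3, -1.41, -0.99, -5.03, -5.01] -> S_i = Random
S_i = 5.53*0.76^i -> [5.53, 4.2, 3.19, 2.43, 1.84]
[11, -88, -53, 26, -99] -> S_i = Random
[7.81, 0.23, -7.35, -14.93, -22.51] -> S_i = 7.81 + -7.58*i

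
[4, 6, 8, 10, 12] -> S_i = 4 + 2*i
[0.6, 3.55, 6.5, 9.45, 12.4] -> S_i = 0.60 + 2.95*i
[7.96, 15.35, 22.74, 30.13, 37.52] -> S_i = 7.96 + 7.39*i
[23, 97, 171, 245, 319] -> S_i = 23 + 74*i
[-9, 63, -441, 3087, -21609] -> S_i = -9*-7^i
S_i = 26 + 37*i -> [26, 63, 100, 137, 174]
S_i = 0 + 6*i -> [0, 6, 12, 18, 24]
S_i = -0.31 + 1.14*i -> [-0.31, 0.83, 1.97, 3.11, 4.25]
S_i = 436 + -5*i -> [436, 431, 426, 421, 416]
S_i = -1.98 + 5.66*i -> [-1.98, 3.68, 9.34, 15.0, 20.66]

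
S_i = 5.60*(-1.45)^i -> [5.6, -8.12, 11.77, -17.07, 24.75]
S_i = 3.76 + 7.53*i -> [3.76, 11.29, 18.82, 26.35, 33.88]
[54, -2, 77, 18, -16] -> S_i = Random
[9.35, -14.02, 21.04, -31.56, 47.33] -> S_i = 9.35*(-1.50)^i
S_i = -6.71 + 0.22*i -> [-6.71, -6.49, -6.27, -6.05, -5.83]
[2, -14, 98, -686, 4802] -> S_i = 2*-7^i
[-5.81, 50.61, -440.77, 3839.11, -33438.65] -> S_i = -5.81*(-8.71)^i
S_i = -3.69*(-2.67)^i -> [-3.69, 9.85, -26.31, 70.24, -187.53]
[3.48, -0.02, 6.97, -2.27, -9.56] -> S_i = Random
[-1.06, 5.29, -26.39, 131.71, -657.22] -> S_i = -1.06*(-4.99)^i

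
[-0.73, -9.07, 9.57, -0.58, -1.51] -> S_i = Random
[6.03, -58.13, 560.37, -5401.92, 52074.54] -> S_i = 6.03*(-9.64)^i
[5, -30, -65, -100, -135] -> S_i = 5 + -35*i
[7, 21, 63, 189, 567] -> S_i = 7*3^i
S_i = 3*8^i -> [3, 24, 192, 1536, 12288]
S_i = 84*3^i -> [84, 252, 756, 2268, 6804]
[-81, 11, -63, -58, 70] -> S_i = Random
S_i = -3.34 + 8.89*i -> [-3.34, 5.55, 14.44, 23.33, 32.22]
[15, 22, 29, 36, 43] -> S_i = 15 + 7*i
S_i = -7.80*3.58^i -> [-7.8, -27.92, -99.97, -357.89, -1281.23]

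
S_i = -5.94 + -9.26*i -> [-5.94, -15.2, -24.46, -33.72, -42.98]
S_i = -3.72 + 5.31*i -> [-3.72, 1.59, 6.9, 12.21, 17.52]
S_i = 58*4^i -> [58, 232, 928, 3712, 14848]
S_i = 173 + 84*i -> [173, 257, 341, 425, 509]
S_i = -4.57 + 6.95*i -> [-4.57, 2.38, 9.33, 16.28, 23.23]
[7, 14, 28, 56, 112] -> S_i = 7*2^i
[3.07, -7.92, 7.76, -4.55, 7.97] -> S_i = Random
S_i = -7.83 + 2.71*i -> [-7.83, -5.12, -2.41, 0.3, 3.01]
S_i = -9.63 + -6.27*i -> [-9.63, -15.9, -22.17, -28.44, -34.71]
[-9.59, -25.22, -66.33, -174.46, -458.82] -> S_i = -9.59*2.63^i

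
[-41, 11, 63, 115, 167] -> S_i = -41 + 52*i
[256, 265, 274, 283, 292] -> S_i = 256 + 9*i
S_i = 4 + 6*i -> [4, 10, 16, 22, 28]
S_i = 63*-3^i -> [63, -189, 567, -1701, 5103]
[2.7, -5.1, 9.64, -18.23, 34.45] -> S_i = 2.70*(-1.89)^i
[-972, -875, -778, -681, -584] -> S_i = -972 + 97*i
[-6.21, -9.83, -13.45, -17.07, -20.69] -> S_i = -6.21 + -3.62*i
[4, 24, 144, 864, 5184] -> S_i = 4*6^i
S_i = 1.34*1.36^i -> [1.34, 1.82, 2.48, 3.37, 4.58]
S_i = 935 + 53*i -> [935, 988, 1041, 1094, 1147]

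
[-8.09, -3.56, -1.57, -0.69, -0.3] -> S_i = -8.09*0.44^i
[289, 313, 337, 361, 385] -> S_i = 289 + 24*i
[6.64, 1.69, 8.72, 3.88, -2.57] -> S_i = Random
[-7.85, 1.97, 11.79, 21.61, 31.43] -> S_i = -7.85 + 9.82*i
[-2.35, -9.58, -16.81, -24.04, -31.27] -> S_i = -2.35 + -7.23*i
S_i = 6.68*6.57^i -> [6.68, 43.89, 288.34, 1894.4, 12446.23]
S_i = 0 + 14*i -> [0, 14, 28, 42, 56]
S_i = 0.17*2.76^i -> [0.17, 0.47, 1.29, 3.57, 9.86]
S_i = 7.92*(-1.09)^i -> [7.92, -8.63, 9.41, -10.26, 11.18]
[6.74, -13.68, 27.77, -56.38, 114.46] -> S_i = 6.74*(-2.03)^i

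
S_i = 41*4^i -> [41, 164, 656, 2624, 10496]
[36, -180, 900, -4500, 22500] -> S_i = 36*-5^i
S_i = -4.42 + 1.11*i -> [-4.42, -3.31, -2.2, -1.09, 0.02]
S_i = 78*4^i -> [78, 312, 1248, 4992, 19968]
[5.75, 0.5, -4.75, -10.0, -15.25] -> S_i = 5.75 + -5.25*i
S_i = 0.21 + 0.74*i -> [0.21, 0.95, 1.69, 2.43, 3.17]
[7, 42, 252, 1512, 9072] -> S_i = 7*6^i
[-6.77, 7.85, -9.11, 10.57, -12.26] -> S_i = -6.77*(-1.16)^i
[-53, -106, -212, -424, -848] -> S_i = -53*2^i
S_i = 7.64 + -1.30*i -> [7.64, 6.34, 5.04, 3.74, 2.44]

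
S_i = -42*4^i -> [-42, -168, -672, -2688, -10752]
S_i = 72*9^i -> [72, 648, 5832, 52488, 472392]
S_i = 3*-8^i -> [3, -24, 192, -1536, 12288]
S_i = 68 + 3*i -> [68, 71, 74, 77, 80]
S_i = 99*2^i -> [99, 198, 396, 792, 1584]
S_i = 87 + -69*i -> [87, 18, -51, -120, -189]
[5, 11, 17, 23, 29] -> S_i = 5 + 6*i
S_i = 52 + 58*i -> [52, 110, 168, 226, 284]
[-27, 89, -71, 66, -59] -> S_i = Random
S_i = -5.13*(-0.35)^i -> [-5.13, 1.8, -0.63, 0.22, -0.08]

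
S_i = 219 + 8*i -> [219, 227, 235, 243, 251]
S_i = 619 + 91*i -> [619, 710, 801, 892, 983]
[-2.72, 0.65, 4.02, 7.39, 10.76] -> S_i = -2.72 + 3.37*i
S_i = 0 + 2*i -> [0, 2, 4, 6, 8]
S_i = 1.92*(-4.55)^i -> [1.92, -8.74, 39.75, -180.86, 822.9]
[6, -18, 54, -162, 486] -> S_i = 6*-3^i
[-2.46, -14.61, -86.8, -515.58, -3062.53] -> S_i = -2.46*5.94^i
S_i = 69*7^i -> [69, 483, 3381, 23667, 165669]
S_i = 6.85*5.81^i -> [6.85, 39.8, 231.23, 1343.44, 7805.4]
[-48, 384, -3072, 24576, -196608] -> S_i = -48*-8^i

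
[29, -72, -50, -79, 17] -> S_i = Random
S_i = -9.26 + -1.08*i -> [-9.26, -10.34, -11.42, -12.5, -13.58]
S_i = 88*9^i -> [88, 792, 7128, 64152, 577368]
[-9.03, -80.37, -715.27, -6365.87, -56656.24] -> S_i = -9.03*8.90^i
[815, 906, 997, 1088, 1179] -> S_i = 815 + 91*i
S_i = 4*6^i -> [4, 24, 144, 864, 5184]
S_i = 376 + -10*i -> [376, 366, 356, 346, 336]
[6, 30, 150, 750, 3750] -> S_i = 6*5^i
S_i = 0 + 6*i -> [0, 6, 12, 18, 24]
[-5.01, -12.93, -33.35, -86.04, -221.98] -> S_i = -5.01*2.58^i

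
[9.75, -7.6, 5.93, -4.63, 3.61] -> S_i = 9.75*(-0.78)^i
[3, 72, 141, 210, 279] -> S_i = 3 + 69*i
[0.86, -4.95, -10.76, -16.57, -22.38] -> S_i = 0.86 + -5.81*i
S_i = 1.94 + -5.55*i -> [1.94, -3.61, -9.16, -14.71, -20.26]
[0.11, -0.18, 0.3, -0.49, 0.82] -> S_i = 0.11*(-1.65)^i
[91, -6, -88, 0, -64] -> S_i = Random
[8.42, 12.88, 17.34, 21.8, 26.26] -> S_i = 8.42 + 4.46*i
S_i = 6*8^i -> [6, 48, 384, 3072, 24576]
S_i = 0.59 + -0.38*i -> [0.59, 0.21, -0.17, -0.55, -0.93]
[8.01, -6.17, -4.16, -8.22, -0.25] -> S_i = Random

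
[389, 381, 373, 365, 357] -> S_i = 389 + -8*i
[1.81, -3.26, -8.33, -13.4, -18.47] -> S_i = 1.81 + -5.07*i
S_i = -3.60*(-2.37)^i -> [-3.6, 8.53, -20.22, 47.92, -113.58]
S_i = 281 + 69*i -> [281, 350, 419, 488, 557]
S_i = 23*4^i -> [23, 92, 368, 1472, 5888]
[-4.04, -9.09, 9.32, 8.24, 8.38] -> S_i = Random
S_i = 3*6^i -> [3, 18, 108, 648, 3888]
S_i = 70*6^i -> [70, 420, 2520, 15120, 90720]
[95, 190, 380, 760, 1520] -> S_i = 95*2^i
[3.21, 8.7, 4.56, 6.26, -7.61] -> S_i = Random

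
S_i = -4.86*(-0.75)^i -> [-4.86, 3.65, -2.73, 2.05, -1.54]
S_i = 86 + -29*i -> [86, 57, 28, -1, -30]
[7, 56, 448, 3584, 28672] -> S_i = 7*8^i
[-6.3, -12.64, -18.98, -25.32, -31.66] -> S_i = -6.30 + -6.34*i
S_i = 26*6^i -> [26, 156, 936, 5616, 33696]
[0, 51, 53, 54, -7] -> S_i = Random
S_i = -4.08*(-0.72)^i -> [-4.08, 2.94, -2.12, 1.52, -1.1]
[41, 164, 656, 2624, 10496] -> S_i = 41*4^i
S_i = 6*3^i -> [6, 18, 54, 162, 486]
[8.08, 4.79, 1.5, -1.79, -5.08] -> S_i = 8.08 + -3.29*i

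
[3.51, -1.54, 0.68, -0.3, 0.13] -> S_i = 3.51*(-0.44)^i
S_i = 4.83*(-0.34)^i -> [4.83, -1.64, 0.56, -0.19, 0.06]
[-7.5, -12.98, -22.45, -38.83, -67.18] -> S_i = -7.50*1.73^i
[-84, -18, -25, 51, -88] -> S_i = Random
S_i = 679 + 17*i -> [679, 696, 713, 730, 747]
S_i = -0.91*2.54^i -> [-0.91, -2.31, -5.87, -14.91, -37.88]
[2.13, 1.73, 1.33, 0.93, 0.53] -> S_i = 2.13 + -0.40*i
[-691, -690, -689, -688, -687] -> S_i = -691 + 1*i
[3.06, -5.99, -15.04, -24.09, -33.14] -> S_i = 3.06 + -9.05*i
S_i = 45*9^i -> [45, 405, 3645, 32805, 295245]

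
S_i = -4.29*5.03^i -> [-4.29, -21.58, -108.54, -545.96, -2746.18]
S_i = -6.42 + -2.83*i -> [-6.42, -9.25, -12.08, -14.91, -17.74]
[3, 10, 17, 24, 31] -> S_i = 3 + 7*i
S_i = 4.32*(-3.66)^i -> [4.32, -15.81, 57.87, -211.8, 775.19]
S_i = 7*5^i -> [7, 35, 175, 875, 4375]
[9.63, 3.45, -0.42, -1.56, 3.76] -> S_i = Random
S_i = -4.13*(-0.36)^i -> [-4.13, 1.49, -0.54, 0.19, -0.07]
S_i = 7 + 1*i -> [7, 8, 9, 10, 11]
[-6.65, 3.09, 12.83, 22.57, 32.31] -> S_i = -6.65 + 9.74*i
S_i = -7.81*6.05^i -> [-7.81, -47.25, -285.87, -1729.49, -10463.39]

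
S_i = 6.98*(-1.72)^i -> [6.98, -12.01, 20.65, -35.52, 61.09]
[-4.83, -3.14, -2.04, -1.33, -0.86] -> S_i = -4.83*0.65^i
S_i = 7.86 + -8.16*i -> [7.86, -0.3, -8.46, -16.62, -24.78]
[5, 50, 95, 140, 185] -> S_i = 5 + 45*i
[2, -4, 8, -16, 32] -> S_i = 2*-2^i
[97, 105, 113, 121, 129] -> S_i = 97 + 8*i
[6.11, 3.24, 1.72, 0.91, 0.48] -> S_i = 6.11*0.53^i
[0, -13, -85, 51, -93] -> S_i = Random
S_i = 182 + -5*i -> [182, 177, 172, 167, 162]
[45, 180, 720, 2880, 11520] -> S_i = 45*4^i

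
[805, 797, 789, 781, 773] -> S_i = 805 + -8*i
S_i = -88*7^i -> [-88, -616, -4312, -30184, -211288]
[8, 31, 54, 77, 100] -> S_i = 8 + 23*i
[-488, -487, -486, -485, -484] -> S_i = -488 + 1*i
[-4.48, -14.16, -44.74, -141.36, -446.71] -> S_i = -4.48*3.16^i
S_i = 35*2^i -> [35, 70, 140, 280, 560]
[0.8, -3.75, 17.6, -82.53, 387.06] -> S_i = 0.80*(-4.69)^i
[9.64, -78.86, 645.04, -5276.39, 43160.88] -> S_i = 9.64*(-8.18)^i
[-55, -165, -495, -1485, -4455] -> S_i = -55*3^i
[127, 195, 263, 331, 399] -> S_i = 127 + 68*i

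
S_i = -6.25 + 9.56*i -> [-6.25, 3.31, 12.87, 22.43, 31.99]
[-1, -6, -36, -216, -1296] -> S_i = -1*6^i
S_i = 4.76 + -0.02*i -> [4.76, 4.74, 4.72, 4.7, 4.68]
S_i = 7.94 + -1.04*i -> [7.94, 6.9, 5.86, 4.82, 3.78]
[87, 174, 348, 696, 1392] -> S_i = 87*2^i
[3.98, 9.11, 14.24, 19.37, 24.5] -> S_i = 3.98 + 5.13*i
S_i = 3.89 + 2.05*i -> [3.89, 5.94, 7.99, 10.04, 12.09]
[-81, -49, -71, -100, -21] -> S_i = Random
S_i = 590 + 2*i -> [590, 592, 594, 596, 598]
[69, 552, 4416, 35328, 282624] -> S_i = 69*8^i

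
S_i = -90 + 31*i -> [-90, -59, -28, 3, 34]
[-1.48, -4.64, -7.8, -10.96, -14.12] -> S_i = -1.48 + -3.16*i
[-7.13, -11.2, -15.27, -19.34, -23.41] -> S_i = -7.13 + -4.07*i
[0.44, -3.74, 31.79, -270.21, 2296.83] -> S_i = 0.44*(-8.50)^i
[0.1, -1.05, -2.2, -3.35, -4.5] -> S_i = 0.10 + -1.15*i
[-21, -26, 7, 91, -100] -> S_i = Random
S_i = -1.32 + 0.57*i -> [-1.32, -0.75, -0.18, 0.39, 0.96]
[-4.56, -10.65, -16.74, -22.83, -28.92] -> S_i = -4.56 + -6.09*i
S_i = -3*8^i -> [-3, -24, -192, -1536, -12288]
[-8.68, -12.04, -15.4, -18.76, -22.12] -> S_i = -8.68 + -3.36*i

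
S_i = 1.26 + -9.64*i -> [1.26, -8.38, -18.02, -27.66, -37.3]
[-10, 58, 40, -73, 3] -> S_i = Random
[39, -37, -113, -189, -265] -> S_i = 39 + -76*i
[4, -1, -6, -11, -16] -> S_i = 4 + -5*i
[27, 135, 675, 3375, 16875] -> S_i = 27*5^i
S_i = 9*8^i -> [9, 72, 576, 4608, 36864]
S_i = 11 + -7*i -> [11, 4, -3, -10, -17]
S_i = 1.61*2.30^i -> [1.61, 3.7, 8.52, 19.59, 45.05]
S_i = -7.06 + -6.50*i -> [-7.06, -13.56, -20.06, -26.56, -33.06]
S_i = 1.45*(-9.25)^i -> [1.45, -13.41, 124.07, -1147.61, 10615.37]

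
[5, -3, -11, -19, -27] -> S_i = 5 + -8*i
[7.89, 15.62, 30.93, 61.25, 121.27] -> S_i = 7.89*1.98^i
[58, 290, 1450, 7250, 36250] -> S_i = 58*5^i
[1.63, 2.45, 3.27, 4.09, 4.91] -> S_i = 1.63 + 0.82*i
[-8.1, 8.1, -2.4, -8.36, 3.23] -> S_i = Random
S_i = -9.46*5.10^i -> [-9.46, -48.25, -246.05, -1254.88, -6399.88]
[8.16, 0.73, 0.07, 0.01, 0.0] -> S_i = 8.16*0.09^i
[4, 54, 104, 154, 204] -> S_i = 4 + 50*i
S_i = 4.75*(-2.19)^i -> [4.75, -10.4, 22.78, -49.89, 109.26]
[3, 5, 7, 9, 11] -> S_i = 3 + 2*i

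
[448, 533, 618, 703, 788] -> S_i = 448 + 85*i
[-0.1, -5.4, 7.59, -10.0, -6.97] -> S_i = Random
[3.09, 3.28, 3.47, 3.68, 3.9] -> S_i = 3.09*1.06^i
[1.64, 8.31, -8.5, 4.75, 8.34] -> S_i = Random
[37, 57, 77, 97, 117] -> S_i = 37 + 20*i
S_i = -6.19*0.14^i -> [-6.19, -0.87, -0.12, -0.02, -0.0]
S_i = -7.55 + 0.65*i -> [-7.55, -6.9, -6.25, -5.6, -4.95]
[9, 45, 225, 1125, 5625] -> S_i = 9*5^i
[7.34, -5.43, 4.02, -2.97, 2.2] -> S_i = 7.34*(-0.74)^i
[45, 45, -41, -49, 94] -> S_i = Random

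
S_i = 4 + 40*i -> [4, 44, 84, 124, 164]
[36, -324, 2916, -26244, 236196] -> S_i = 36*-9^i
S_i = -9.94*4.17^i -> [-9.94, -41.45, -172.85, -720.77, -3005.6]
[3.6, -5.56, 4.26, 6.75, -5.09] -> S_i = Random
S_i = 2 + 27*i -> [2, 29, 56, 83, 110]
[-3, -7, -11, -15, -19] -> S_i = -3 + -4*i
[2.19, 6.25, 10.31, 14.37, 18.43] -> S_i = 2.19 + 4.06*i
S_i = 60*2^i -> [60, 120, 240, 480, 960]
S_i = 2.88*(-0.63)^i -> [2.88, -1.81, 1.14, -0.72, 0.45]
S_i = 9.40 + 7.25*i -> [9.4, 16.65, 23.9, 31.15, 38.4]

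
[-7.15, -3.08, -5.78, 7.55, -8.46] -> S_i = Random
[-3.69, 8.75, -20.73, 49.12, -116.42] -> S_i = -3.69*(-2.37)^i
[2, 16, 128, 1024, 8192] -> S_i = 2*8^i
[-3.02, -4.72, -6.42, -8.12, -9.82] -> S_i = -3.02 + -1.70*i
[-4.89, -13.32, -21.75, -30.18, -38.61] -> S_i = -4.89 + -8.43*i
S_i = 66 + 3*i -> [66, 69, 72, 75, 78]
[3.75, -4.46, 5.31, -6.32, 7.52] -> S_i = 3.75*(-1.19)^i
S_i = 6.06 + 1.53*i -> [6.06, 7.59, 9.12, 10.65, 12.18]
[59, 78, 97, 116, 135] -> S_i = 59 + 19*i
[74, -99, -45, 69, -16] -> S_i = Random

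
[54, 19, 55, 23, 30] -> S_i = Random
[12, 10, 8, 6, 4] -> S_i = 12 + -2*i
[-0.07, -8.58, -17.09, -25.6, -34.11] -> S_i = -0.07 + -8.51*i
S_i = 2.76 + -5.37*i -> [2.76, -2.61, -7.98, -13.35, -18.72]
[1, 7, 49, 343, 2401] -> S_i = 1*7^i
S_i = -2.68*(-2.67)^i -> [-2.68, 7.16, -19.11, 51.01, -136.2]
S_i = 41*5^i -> [41, 205, 1025, 5125, 25625]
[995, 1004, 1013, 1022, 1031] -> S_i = 995 + 9*i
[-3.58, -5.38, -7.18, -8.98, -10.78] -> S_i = -3.58 + -1.80*i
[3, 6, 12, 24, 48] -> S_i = 3*2^i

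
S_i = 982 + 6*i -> [982, 988, 994, 1000, 1006]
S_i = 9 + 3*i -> [9, 12, 15, 18, 21]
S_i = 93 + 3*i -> [93, 96, 99, 102, 105]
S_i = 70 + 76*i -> [70, 146, 222, 298, 374]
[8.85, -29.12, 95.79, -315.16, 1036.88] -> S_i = 8.85*(-3.29)^i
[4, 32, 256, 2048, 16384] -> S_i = 4*8^i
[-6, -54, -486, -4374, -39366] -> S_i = -6*9^i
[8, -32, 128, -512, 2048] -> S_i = 8*-4^i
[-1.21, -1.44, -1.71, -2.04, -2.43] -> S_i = -1.21*1.19^i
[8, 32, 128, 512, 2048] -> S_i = 8*4^i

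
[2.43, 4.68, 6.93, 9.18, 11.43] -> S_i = 2.43 + 2.25*i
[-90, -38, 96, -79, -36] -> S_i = Random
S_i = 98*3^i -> [98, 294, 882, 2646, 7938]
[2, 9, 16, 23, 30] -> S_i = 2 + 7*i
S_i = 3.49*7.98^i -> [3.49, 27.85, 222.24, 1773.51, 14152.62]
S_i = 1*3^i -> [1, 3, 9, 27, 81]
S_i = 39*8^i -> [39, 312, 2496, 19968, 159744]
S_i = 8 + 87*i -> [8, 95, 182, 269, 356]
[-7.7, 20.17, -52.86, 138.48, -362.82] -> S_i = -7.70*(-2.62)^i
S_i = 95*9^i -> [95, 855, 7695, 69255, 623295]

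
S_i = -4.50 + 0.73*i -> [-4.5, -3.77, -3.04, -2.31, -1.58]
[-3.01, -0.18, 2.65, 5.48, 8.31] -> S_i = -3.01 + 2.83*i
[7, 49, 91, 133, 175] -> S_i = 7 + 42*i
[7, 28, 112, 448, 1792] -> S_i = 7*4^i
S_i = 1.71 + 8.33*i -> [1.71, 10.04, 18.37, 26.7, 35.03]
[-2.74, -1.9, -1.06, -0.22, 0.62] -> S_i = -2.74 + 0.84*i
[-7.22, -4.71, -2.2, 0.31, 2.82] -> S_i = -7.22 + 2.51*i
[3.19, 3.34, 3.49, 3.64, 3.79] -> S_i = 3.19 + 0.15*i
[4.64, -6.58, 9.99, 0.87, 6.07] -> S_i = Random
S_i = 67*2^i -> [67, 134, 268, 536, 1072]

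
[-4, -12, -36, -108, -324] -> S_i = -4*3^i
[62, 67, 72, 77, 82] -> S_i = 62 + 5*i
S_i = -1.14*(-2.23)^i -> [-1.14, 2.54, -5.67, 12.64, -28.19]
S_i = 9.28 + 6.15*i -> [9.28, 15.43, 21.58, 27.73, 33.88]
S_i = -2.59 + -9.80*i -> [-2.59, -12.39, -22.19, -31.99, -41.79]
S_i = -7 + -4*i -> [-7, -11, -15, -19, -23]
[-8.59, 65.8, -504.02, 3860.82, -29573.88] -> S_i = -8.59*(-7.66)^i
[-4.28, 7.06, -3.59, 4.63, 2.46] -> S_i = Random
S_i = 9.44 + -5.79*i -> [9.44, 3.65, -2.14, -7.93, -13.72]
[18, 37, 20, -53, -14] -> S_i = Random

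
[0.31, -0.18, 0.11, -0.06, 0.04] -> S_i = 0.31*(-0.59)^i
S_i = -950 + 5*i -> [-950, -945, -940, -935, -930]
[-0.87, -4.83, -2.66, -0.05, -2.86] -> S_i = Random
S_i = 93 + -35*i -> [93, 58, 23, -12, -47]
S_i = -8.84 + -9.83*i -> [-8.84, -18.67, -28.5, -38.33, -48.16]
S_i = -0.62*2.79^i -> [-0.62, -1.73, -4.83, -13.46, -37.57]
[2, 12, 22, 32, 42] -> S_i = 2 + 10*i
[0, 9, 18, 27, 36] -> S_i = 0 + 9*i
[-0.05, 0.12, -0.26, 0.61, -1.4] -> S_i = -0.05*(-2.30)^i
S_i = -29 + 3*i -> [-29, -26, -23, -20, -17]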